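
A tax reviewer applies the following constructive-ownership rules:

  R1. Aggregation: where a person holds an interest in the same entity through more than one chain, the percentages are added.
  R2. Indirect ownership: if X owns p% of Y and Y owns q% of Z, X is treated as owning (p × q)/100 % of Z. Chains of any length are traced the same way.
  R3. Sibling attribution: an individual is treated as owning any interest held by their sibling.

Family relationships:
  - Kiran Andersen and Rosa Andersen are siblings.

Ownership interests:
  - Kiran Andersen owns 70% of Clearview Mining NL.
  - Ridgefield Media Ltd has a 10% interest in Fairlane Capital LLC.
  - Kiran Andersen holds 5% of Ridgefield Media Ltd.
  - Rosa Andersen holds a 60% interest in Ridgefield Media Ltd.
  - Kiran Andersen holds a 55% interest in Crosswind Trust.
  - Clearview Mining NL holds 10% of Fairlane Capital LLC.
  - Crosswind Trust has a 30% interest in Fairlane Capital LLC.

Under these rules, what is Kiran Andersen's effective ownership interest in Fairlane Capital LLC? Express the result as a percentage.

30%

By sibling attribution (R3), Kiran Andersen is treated as also owning Rosa Andersen's interest in Ridgefield Media Ltd, giving 5% + 60% = 65%.
Chain via Ridgefield Media Ltd (R2): 65% × 10% = 6.5% of Fairlane Capital LLC.
Chain via Clearview Mining NL (R2): 70% × 10% = 7% of Fairlane Capital LLC.
Chain via Crosswind Trust (R2): 55% × 30% = 16.5% of Fairlane Capital LLC.
Aggregating (R1): 6.5% + 7% + 16.5% = 30%.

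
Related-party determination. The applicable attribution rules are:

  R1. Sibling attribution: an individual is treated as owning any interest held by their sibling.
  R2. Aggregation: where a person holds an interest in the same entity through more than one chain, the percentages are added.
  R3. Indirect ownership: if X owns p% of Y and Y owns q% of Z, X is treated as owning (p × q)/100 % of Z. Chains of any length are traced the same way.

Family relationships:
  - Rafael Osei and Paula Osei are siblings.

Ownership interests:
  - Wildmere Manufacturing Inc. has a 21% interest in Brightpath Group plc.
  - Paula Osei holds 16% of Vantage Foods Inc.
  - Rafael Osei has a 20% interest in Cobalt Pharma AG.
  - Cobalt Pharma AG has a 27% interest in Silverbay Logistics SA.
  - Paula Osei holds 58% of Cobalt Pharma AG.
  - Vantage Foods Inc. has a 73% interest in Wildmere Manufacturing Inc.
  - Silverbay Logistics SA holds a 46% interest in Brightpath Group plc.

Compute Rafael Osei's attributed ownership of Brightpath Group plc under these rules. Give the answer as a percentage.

12.1404%

By sibling attribution (R1), Rafael Osei is treated as also owning Paula Osei's interest in Cobalt Pharma AG, giving 20% + 58% = 78%.
By sibling attribution (R1), Rafael Osei is treated as owning Paula Osei's 16% interest in Vantage Foods Inc.
Chain via Cobalt Pharma AG → Silverbay Logistics SA (R3): 78% × 27% × 46% = 9.6876% of Brightpath Group plc.
Chain via Vantage Foods Inc. → Wildmere Manufacturing Inc. (R3): 16% × 73% × 21% = 2.4528% of Brightpath Group plc.
Aggregating (R2): 9.6876% + 2.4528% = 12.1404%.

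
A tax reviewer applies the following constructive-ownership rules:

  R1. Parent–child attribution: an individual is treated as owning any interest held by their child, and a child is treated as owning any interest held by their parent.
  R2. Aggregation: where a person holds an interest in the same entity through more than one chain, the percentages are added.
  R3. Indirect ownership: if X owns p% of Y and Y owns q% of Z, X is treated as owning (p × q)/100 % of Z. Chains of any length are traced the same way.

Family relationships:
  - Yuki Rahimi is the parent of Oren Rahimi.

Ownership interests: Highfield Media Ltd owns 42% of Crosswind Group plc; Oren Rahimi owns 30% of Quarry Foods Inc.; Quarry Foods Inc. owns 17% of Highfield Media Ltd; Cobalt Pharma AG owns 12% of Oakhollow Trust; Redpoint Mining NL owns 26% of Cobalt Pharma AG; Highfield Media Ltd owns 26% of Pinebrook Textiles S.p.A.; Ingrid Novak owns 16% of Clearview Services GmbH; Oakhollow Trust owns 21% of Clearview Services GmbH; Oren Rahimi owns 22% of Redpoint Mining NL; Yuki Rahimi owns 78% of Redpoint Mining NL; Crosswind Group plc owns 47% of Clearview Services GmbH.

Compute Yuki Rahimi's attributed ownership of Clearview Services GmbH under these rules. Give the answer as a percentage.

1.66194%

By parent–child attribution (R1), Yuki Rahimi is treated as also owning Oren Rahimi's interest in Redpoint Mining NL, giving 78% + 22% = 100%.
By parent–child attribution (R1), Yuki Rahimi is treated as owning Oren Rahimi's 30% interest in Quarry Foods Inc.
Chain via Redpoint Mining NL → Cobalt Pharma AG → Oakhollow Trust (R3): 100% × 26% × 12% × 21% = 0.6552% of Clearview Services GmbH.
Chain via Quarry Foods Inc. → Highfield Media Ltd → Crosswind Group plc (R3): 30% × 17% × 42% × 47% = 1.00674% of Clearview Services GmbH.
Aggregating (R2): 0.6552% + 1.00674% = 1.66194%.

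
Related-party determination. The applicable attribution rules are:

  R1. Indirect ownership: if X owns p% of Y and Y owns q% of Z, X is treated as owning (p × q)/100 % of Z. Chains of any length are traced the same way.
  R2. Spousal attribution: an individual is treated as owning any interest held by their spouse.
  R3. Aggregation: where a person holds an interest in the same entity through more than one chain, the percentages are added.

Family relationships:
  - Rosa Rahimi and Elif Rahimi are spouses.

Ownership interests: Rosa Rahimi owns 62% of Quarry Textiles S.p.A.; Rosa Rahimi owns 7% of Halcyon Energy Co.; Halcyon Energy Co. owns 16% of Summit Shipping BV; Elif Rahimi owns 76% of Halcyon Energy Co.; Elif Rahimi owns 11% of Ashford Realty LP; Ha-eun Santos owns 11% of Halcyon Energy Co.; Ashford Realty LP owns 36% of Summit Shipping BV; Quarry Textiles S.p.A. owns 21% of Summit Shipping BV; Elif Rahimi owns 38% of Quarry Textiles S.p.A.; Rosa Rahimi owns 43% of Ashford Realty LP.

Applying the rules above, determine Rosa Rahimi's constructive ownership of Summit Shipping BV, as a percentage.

By spousal attribution (R2), Rosa Rahimi is treated as also owning Elif Rahimi's interest in Halcyon Energy Co, giving 7% + 76% = 83%.
By spousal attribution (R2), Rosa Rahimi is treated as also owning Elif Rahimi's interest in Quarry Textiles S.p.A, giving 62% + 38% = 100%.
By spousal attribution (R2), Rosa Rahimi is treated as also owning Elif Rahimi's interest in Ashford Realty LP, giving 43% + 11% = 54%.
Chain via Halcyon Energy Co. (R1): 83% × 16% = 13.28% of Summit Shipping BV.
Chain via Quarry Textiles S.p.A. (R1): 100% × 21% = 21% of Summit Shipping BV.
Chain via Ashford Realty LP (R1): 54% × 36% = 19.44% of Summit Shipping BV.
Aggregating (R3): 13.28% + 21% + 19.44% = 53.72%.

53.72%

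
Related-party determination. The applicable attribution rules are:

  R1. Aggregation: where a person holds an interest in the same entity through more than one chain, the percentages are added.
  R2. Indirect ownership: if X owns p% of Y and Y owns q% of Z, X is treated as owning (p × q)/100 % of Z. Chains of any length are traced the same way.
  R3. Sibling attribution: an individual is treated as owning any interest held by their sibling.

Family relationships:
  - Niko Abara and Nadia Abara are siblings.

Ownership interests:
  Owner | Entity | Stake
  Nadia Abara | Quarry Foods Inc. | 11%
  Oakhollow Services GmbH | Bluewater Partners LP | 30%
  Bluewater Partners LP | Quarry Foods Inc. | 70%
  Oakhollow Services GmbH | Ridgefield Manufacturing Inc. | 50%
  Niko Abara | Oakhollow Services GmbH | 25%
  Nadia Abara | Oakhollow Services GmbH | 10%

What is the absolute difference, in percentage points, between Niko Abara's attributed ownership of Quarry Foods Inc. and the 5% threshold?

13.35

By sibling attribution (R3), Niko Abara is treated as also owning Nadia Abara's interest in Oakhollow Services GmbH, giving 25% + 10% = 35%.
By sibling attribution (R3), Niko Abara is treated as owning Nadia Abara's 11% interest in Quarry Foods Inc.
Chain via Oakhollow Services GmbH → Bluewater Partners LP (R2): 35% × 30% × 70% = 7.35% of Quarry Foods Inc.
Direct interest in Quarry Foods Inc: 11%.
Aggregating (R1): 7.35% + 11% = 18.35%.
18.35% exceeds the 5% threshold by 13.35 percentage points.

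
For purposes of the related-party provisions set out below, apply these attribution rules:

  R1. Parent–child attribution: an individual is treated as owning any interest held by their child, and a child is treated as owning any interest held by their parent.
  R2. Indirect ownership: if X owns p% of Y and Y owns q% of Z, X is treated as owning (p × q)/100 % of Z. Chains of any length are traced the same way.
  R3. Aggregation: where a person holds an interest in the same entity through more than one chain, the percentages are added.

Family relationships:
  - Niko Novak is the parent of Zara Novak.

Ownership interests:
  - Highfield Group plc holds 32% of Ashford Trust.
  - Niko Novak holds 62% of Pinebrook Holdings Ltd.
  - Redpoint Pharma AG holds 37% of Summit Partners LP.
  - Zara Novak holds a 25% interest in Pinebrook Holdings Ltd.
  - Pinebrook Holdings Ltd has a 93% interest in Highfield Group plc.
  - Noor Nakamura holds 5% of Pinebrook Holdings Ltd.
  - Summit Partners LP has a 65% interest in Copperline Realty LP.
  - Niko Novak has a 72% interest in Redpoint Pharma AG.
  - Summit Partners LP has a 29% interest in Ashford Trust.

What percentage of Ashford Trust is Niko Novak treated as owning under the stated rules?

33.6168%

By parent–child attribution (R1), Niko Novak is treated as also owning Zara Novak's interest in Pinebrook Holdings Ltd, giving 62% + 25% = 87%.
Chain via Pinebrook Holdings Ltd → Highfield Group plc (R2): 87% × 93% × 32% = 25.8912% of Ashford Trust.
Chain via Redpoint Pharma AG → Summit Partners LP (R2): 72% × 37% × 29% = 7.7256% of Ashford Trust.
Aggregating (R3): 25.8912% + 7.7256% = 33.6168%.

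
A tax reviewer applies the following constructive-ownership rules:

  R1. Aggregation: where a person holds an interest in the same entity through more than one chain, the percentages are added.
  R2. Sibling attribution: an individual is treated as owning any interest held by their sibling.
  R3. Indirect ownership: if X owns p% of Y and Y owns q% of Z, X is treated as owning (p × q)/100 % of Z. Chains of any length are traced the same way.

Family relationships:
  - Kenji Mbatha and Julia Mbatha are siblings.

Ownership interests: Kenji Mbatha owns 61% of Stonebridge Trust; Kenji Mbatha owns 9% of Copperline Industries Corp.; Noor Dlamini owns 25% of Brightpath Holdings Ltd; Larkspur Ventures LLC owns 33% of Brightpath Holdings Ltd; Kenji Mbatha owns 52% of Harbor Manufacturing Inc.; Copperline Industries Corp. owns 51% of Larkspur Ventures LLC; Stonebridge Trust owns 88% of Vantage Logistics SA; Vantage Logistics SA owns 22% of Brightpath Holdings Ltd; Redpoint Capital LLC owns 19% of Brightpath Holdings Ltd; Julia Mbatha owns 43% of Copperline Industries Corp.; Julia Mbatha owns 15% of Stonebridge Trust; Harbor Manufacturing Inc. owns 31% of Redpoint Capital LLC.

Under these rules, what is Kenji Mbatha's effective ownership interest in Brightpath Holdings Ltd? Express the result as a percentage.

26.528%

By sibling attribution (R2), Kenji Mbatha is treated as also owning Julia Mbatha's interest in Stonebridge Trust, giving 61% + 15% = 76%.
By sibling attribution (R2), Kenji Mbatha is treated as also owning Julia Mbatha's interest in Copperline Industries Corp, giving 9% + 43% = 52%.
Chain via Harbor Manufacturing Inc. → Redpoint Capital LLC (R3): 52% × 31% × 19% = 3.0628% of Brightpath Holdings Ltd.
Chain via Stonebridge Trust → Vantage Logistics SA (R3): 76% × 88% × 22% = 14.7136% of Brightpath Holdings Ltd.
Chain via Copperline Industries Corp. → Larkspur Ventures LLC (R3): 52% × 51% × 33% = 8.7516% of Brightpath Holdings Ltd.
Aggregating (R1): 3.0628% + 14.7136% + 8.7516% = 26.528%.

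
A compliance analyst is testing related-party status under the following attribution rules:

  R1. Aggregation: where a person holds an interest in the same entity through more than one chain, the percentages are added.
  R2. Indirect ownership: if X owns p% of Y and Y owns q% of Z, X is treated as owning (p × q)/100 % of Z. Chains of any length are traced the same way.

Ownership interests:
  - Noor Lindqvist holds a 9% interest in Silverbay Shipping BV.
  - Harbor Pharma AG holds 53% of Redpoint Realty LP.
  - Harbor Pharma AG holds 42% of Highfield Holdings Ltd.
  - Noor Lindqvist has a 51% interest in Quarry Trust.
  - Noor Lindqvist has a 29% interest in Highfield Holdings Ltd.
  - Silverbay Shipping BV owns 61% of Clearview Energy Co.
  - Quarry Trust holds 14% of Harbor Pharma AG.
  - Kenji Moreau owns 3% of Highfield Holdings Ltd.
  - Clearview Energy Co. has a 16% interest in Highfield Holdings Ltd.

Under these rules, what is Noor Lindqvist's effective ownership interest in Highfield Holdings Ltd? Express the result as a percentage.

32.8772%

Chain via Quarry Trust → Harbor Pharma AG (R2): 51% × 14% × 42% = 2.9988% of Highfield Holdings Ltd.
Chain via Silverbay Shipping BV → Clearview Energy Co. (R2): 9% × 61% × 16% = 0.8784% of Highfield Holdings Ltd.
Direct interest in Highfield Holdings Ltd: 29%.
Aggregating (R1): 2.9988% + 0.8784% + 29% = 32.8772%.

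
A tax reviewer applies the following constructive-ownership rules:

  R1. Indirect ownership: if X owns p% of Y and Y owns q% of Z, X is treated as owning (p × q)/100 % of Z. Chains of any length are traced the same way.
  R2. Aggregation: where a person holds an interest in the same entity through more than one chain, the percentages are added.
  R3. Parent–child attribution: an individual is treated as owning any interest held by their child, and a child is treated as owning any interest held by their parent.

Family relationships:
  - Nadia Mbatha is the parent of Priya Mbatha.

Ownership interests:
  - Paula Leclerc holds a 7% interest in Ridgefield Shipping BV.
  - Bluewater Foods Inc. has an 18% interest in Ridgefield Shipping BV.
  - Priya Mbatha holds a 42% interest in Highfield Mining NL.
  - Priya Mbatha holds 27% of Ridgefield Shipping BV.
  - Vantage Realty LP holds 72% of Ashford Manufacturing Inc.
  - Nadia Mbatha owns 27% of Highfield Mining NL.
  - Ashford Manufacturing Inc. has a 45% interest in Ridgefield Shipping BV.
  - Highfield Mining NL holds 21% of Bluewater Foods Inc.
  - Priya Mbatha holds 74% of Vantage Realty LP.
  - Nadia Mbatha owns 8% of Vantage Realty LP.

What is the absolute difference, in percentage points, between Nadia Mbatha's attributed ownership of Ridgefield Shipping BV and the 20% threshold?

36.1762

By parent–child attribution (R3), Nadia Mbatha is treated as also owning Priya Mbatha's interest in Highfield Mining NL, giving 27% + 42% = 69%.
By parent–child attribution (R3), Nadia Mbatha is treated as also owning Priya Mbatha's interest in Vantage Realty LP, giving 8% + 74% = 82%.
By parent–child attribution (R3), Nadia Mbatha is treated as owning Priya Mbatha's 27% interest in Ridgefield Shipping BV.
Chain via Highfield Mining NL → Bluewater Foods Inc. (R1): 69% × 21% × 18% = 2.6082% of Ridgefield Shipping BV.
Chain via Vantage Realty LP → Ashford Manufacturing Inc. (R1): 82% × 72% × 45% = 26.568% of Ridgefield Shipping BV.
Direct interest in Ridgefield Shipping BV: 27%.
Aggregating (R2): 2.6082% + 26.568% + 27% = 56.1762%.
56.1762% exceeds the 20% threshold by 36.1762 percentage points.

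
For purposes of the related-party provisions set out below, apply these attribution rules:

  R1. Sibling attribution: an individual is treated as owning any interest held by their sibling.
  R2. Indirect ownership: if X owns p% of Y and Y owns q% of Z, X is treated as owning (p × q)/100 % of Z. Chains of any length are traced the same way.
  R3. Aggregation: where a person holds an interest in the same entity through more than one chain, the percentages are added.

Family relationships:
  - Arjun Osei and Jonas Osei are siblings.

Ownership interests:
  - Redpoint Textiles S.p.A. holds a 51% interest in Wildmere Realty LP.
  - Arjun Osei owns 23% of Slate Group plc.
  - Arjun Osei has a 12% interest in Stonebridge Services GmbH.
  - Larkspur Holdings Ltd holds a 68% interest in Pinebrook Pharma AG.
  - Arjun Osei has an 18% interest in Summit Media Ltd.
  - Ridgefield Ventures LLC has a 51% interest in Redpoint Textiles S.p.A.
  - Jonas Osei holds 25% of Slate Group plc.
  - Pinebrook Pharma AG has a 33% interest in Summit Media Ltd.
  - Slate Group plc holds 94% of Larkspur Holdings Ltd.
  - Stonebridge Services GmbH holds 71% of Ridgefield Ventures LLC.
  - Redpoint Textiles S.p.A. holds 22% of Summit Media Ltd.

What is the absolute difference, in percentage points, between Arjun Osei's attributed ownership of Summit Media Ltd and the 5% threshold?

24.080872

By sibling attribution (R1), Arjun Osei is treated as also owning Jonas Osei's interest in Slate Group plc, giving 23% + 25% = 48%.
Chain via Slate Group plc → Larkspur Holdings Ltd → Pinebrook Pharma AG (R2): 48% × 94% × 68% × 33% = 10.124928% of Summit Media Ltd.
Chain via Stonebridge Services GmbH → Ridgefield Ventures LLC → Redpoint Textiles S.p.A. (R2): 12% × 71% × 51% × 22% = 0.955944% of Summit Media Ltd.
Direct interest in Summit Media Ltd: 18%.
Aggregating (R3): 10.124928% + 0.955944% + 18% = 29.080872%.
29.080872% exceeds the 5% threshold by 24.080872 percentage points.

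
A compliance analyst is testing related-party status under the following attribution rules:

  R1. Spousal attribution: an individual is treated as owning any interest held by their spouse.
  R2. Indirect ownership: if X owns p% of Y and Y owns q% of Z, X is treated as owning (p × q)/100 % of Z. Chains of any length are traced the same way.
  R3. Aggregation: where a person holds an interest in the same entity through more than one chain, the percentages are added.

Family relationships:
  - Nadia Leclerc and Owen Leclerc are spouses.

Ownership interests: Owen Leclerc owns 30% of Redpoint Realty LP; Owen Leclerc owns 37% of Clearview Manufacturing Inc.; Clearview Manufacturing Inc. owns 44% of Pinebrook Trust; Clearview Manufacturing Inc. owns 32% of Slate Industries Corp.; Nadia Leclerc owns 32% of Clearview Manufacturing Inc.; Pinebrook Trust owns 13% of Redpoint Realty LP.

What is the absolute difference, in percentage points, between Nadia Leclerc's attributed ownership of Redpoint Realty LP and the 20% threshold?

By spousal attribution (R1), Nadia Leclerc is treated as also owning Owen Leclerc's interest in Clearview Manufacturing Inc, giving 32% + 37% = 69%.
By spousal attribution (R1), Nadia Leclerc is treated as owning Owen Leclerc's 30% interest in Redpoint Realty LP.
Chain via Clearview Manufacturing Inc. → Pinebrook Trust (R2): 69% × 44% × 13% = 3.9468% of Redpoint Realty LP.
Direct interest in Redpoint Realty LP: 30%.
Aggregating (R3): 3.9468% + 30% = 33.9468%.
33.9468% exceeds the 20% threshold by 13.9468 percentage points.

13.9468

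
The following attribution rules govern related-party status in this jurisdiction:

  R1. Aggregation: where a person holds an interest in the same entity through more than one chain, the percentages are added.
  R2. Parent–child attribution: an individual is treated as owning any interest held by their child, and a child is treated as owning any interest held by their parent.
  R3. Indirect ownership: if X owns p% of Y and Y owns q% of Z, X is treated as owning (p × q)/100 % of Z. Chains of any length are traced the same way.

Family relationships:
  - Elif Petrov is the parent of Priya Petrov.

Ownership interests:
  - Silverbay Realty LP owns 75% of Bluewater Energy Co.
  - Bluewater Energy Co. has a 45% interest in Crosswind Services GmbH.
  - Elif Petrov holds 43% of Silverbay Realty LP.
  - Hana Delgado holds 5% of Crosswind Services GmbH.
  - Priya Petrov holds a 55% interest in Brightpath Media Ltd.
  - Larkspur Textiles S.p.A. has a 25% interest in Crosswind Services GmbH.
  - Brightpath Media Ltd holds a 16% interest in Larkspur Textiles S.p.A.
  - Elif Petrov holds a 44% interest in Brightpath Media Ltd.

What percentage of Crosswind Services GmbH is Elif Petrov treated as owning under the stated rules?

By parent–child attribution (R2), Elif Petrov is treated as also owning Priya Petrov's interest in Brightpath Media Ltd, giving 44% + 55% = 99%.
Chain via Silverbay Realty LP → Bluewater Energy Co. (R3): 43% × 75% × 45% = 14.5125% of Crosswind Services GmbH.
Chain via Brightpath Media Ltd → Larkspur Textiles S.p.A. (R3): 99% × 16% × 25% = 3.96% of Crosswind Services GmbH.
Aggregating (R1): 14.5125% + 3.96% = 18.4725%.

18.4725%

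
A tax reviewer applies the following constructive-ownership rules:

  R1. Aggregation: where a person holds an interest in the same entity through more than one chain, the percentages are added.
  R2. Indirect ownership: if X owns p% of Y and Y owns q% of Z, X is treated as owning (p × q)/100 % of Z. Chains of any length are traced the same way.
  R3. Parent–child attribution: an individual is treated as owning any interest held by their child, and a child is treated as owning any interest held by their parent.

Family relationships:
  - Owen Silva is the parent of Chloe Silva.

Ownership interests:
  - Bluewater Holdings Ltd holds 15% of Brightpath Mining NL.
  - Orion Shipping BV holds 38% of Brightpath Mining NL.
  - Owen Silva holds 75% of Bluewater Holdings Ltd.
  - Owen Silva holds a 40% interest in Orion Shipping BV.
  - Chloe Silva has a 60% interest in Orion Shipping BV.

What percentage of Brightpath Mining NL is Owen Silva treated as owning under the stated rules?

49.25%

By parent–child attribution (R3), Owen Silva is treated as also owning Chloe Silva's interest in Orion Shipping BV, giving 40% + 60% = 100%.
Chain via Orion Shipping BV (R2): 100% × 38% = 38% of Brightpath Mining NL.
Chain via Bluewater Holdings Ltd (R2): 75% × 15% = 11.25% of Brightpath Mining NL.
Aggregating (R1): 38% + 11.25% = 49.25%.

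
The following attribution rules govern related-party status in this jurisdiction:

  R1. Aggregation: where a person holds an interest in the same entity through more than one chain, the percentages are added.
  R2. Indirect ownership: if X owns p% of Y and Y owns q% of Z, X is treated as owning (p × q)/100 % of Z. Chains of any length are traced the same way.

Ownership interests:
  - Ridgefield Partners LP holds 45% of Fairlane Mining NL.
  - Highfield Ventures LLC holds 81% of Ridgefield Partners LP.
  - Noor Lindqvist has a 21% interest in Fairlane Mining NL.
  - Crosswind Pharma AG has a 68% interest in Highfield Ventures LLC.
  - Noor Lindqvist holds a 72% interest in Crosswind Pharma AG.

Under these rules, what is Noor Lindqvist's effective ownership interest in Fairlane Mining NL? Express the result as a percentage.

38.84592%

Chain via Crosswind Pharma AG → Highfield Ventures LLC → Ridgefield Partners LP (R2): 72% × 68% × 81% × 45% = 17.84592% of Fairlane Mining NL.
Direct interest in Fairlane Mining NL: 21%.
Aggregating (R1): 17.84592% + 21% = 38.84592%.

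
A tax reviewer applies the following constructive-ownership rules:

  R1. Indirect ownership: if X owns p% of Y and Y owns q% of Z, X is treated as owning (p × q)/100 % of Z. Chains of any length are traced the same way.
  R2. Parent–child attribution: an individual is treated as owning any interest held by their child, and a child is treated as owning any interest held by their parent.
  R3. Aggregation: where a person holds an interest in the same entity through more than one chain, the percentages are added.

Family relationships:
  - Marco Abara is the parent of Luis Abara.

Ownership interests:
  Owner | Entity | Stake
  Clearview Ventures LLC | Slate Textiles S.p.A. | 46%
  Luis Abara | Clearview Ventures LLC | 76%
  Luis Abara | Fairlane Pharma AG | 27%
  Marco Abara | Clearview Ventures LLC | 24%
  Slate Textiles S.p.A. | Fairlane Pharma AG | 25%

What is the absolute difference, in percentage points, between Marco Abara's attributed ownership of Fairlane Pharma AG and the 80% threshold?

41.5

By parent–child attribution (R2), Marco Abara is treated as also owning Luis Abara's interest in Clearview Ventures LLC, giving 24% + 76% = 100%.
By parent–child attribution (R2), Marco Abara is treated as owning Luis Abara's 27% interest in Fairlane Pharma AG.
Chain via Clearview Ventures LLC → Slate Textiles S.p.A. (R1): 100% × 46% × 25% = 11.5% of Fairlane Pharma AG.
Direct interest in Fairlane Pharma AG: 27%.
Aggregating (R3): 11.5% + 27% = 38.5%.
38.5% falls short of the 80% threshold by 41.5 percentage points.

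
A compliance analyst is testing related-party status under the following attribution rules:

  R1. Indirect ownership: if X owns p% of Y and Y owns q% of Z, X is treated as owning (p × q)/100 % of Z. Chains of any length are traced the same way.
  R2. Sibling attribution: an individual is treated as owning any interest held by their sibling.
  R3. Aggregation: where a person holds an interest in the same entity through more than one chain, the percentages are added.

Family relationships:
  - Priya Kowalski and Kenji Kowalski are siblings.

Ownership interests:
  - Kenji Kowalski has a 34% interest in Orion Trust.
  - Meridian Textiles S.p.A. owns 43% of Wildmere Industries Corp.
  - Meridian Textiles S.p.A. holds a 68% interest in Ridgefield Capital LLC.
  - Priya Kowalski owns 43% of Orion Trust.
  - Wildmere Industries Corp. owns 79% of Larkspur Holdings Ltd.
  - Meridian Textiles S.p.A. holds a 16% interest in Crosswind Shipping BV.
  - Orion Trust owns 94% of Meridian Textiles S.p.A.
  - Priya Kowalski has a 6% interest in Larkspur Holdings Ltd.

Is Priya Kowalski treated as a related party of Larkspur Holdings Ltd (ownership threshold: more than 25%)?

Yes

By sibling attribution (R2), Priya Kowalski is treated as also owning Kenji Kowalski's interest in Orion Trust, giving 43% + 34% = 77%.
Chain via Orion Trust → Meridian Textiles S.p.A. → Wildmere Industries Corp. (R1): 77% × 94% × 43% × 79% = 24.587486% of Larkspur Holdings Ltd.
Direct interest in Larkspur Holdings Ltd: 6%.
Aggregating (R3): 24.587486% + 6% = 30.587486%.
30.587486% exceeds the 25% threshold, so Priya is a related party to Larkspur Holdings Ltd.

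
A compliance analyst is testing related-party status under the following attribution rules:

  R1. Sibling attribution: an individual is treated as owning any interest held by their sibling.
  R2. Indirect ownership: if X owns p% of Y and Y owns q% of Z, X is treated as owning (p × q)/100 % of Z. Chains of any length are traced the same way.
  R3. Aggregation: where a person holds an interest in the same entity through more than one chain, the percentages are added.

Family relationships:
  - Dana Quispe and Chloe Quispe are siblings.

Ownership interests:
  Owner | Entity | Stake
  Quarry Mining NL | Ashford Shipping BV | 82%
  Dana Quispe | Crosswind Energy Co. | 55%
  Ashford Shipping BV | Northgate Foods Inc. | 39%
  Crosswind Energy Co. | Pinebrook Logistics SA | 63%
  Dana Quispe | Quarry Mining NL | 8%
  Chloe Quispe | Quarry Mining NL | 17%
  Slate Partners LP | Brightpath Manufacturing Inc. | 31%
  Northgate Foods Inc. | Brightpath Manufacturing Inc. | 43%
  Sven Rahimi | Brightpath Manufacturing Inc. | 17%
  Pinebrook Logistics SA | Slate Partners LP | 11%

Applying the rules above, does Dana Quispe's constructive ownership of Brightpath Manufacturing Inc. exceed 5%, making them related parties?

No

By sibling attribution (R1), Dana Quispe is treated as also owning Chloe Quispe's interest in Quarry Mining NL, giving 8% + 17% = 25%.
Chain via Crosswind Energy Co. → Pinebrook Logistics SA → Slate Partners LP (R2): 55% × 63% × 11% × 31% = 1.181565% of Brightpath Manufacturing Inc.
Chain via Quarry Mining NL → Ashford Shipping BV → Northgate Foods Inc. (R2): 25% × 82% × 39% × 43% = 3.43785% of Brightpath Manufacturing Inc.
Aggregating (R3): 1.181565% + 3.43785% = 4.619415%.
4.619415% does not exceed the 5% threshold, so Dana is not a related party to Brightpath Manufacturing Inc.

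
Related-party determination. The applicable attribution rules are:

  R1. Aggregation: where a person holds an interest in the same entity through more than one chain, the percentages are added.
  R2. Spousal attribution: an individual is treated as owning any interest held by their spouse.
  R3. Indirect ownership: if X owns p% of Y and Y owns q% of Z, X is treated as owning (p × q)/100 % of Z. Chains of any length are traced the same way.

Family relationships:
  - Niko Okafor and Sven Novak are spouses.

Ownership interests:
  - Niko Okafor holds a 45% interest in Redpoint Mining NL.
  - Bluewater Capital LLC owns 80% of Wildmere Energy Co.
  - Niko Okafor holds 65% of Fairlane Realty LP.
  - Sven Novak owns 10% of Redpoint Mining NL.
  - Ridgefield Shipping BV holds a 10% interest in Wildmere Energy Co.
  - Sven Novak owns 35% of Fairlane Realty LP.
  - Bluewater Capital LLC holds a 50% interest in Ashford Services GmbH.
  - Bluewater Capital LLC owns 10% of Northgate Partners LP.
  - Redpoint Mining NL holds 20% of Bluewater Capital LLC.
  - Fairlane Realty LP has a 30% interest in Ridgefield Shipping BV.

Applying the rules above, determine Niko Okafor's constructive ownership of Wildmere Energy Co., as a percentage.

11.8%

By spousal attribution (R2), Niko Okafor is treated as also owning Sven Novak's interest in Fairlane Realty LP, giving 65% + 35% = 100%.
By spousal attribution (R2), Niko Okafor is treated as also owning Sven Novak's interest in Redpoint Mining NL, giving 45% + 10% = 55%.
Chain via Fairlane Realty LP → Ridgefield Shipping BV (R3): 100% × 30% × 10% = 3% of Wildmere Energy Co.
Chain via Redpoint Mining NL → Bluewater Capital LLC (R3): 55% × 20% × 80% = 8.8% of Wildmere Energy Co.
Aggregating (R1): 3% + 8.8% = 11.8%.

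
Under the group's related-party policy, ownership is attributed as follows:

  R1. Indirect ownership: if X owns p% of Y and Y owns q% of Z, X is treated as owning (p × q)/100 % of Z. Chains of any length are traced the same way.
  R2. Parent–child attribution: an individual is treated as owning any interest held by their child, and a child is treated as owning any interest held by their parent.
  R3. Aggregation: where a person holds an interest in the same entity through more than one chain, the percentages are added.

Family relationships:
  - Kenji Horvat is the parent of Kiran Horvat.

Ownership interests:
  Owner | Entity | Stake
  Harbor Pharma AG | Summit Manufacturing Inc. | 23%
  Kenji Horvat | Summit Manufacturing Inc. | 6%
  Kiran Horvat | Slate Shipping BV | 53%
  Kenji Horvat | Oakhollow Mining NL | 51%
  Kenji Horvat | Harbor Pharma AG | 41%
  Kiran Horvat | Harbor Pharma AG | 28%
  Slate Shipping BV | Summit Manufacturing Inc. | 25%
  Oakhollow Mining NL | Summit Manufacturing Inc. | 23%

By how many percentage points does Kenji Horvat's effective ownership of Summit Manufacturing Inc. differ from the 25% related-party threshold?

21.85

By parent–child attribution (R2), Kenji Horvat is treated as also owning Kiran Horvat's interest in Harbor Pharma AG, giving 41% + 28% = 69%.
By parent–child attribution (R2), Kenji Horvat is treated as owning Kiran Horvat's 53% interest in Slate Shipping BV.
Chain via Harbor Pharma AG (R1): 69% × 23% = 15.87% of Summit Manufacturing Inc.
Chain via Oakhollow Mining NL (R1): 51% × 23% = 11.73% of Summit Manufacturing Inc.
Direct interest in Summit Manufacturing Inc: 6%.
Chain via Slate Shipping BV (R1): 53% × 25% = 13.25% of Summit Manufacturing Inc.
Aggregating (R3): 15.87% + 11.73% + 6% + 13.25% = 46.85%.
46.85% exceeds the 25% threshold by 21.85 percentage points.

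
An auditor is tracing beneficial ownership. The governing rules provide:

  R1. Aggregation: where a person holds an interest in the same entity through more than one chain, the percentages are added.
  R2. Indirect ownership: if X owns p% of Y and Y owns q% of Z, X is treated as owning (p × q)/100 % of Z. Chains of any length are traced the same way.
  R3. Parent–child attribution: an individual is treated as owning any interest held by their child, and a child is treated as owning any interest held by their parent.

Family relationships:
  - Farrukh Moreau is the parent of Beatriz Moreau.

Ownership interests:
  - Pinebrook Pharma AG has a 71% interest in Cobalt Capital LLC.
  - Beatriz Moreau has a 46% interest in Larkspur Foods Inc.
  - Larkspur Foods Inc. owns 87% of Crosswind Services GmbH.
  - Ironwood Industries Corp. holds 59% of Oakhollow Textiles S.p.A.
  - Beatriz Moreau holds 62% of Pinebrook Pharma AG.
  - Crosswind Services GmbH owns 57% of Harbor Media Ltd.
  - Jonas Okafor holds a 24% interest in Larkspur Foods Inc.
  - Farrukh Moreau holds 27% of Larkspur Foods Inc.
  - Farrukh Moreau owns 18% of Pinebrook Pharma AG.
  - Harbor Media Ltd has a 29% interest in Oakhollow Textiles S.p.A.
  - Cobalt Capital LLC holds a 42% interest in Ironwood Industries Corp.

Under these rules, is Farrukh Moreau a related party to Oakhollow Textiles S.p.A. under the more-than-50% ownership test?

No

By parent–child attribution (R3), Farrukh Moreau is treated as also owning Beatriz Moreau's interest in Larkspur Foods Inc, giving 27% + 46% = 73%.
By parent–child attribution (R3), Farrukh Moreau is treated as also owning Beatriz Moreau's interest in Pinebrook Pharma AG, giving 18% + 62% = 80%.
Chain via Larkspur Foods Inc. → Crosswind Services GmbH → Harbor Media Ltd (R2): 73% × 87% × 57% × 29% = 10.498203% of Oakhollow Textiles S.p.A.
Chain via Pinebrook Pharma AG → Cobalt Capital LLC → Ironwood Industries Corp. (R2): 80% × 71% × 42% × 59% = 14.07504% of Oakhollow Textiles S.p.A.
Aggregating (R1): 10.498203% + 14.07504% = 24.573243%.
24.573243% does not exceed the 50% threshold, so Farrukh is not a related party to Oakhollow Textiles S.p.A.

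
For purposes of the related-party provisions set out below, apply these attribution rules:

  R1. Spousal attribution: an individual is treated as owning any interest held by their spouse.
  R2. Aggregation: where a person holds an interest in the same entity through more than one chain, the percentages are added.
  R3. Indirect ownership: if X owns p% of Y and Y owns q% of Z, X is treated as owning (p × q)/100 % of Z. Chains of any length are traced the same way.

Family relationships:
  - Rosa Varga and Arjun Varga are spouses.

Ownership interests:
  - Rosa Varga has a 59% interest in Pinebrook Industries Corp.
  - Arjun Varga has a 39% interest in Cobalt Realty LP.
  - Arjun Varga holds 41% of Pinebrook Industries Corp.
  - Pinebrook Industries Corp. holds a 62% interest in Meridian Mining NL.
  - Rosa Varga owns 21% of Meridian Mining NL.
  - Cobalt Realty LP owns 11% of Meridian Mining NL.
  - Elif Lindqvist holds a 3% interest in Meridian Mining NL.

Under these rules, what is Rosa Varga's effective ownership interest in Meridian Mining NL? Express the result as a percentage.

87.29%

By spousal attribution (R1), Rosa Varga is treated as also owning Arjun Varga's interest in Pinebrook Industries Corp, giving 59% + 41% = 100%.
By spousal attribution (R1), Rosa Varga is treated as owning Arjun Varga's 39% interest in Cobalt Realty LP.
Chain via Pinebrook Industries Corp. (R3): 100% × 62% = 62% of Meridian Mining NL.
Direct interest in Meridian Mining NL: 21%.
Chain via Cobalt Realty LP (R3): 39% × 11% = 4.29% of Meridian Mining NL.
Aggregating (R2): 62% + 21% + 4.29% = 87.29%.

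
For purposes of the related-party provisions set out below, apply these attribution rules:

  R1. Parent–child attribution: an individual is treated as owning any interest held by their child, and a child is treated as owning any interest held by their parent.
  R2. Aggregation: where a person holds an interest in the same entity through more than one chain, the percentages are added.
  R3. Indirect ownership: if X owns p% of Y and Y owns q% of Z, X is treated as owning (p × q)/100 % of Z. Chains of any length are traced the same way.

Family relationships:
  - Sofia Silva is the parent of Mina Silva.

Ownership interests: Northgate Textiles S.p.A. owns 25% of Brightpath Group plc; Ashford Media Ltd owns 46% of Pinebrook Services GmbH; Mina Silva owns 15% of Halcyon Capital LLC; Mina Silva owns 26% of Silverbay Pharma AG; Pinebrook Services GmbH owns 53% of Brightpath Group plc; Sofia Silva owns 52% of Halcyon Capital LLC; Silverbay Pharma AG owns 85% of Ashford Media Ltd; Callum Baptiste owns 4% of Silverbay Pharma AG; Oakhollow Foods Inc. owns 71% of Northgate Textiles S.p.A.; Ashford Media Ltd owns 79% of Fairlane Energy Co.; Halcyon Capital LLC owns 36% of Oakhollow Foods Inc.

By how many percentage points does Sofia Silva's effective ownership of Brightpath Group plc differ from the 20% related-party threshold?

By parent–child attribution (R1), Sofia Silva is treated as also owning Mina Silva's interest in Halcyon Capital LLC, giving 52% + 15% = 67%.
By parent–child attribution (R1), Sofia Silva is treated as owning Mina Silva's 26% interest in Silverbay Pharma AG.
Chain via Halcyon Capital LLC → Oakhollow Foods Inc. → Northgate Textiles S.p.A. (R3): 67% × 36% × 71% × 25% = 4.2813% of Brightpath Group plc.
Chain via Silverbay Pharma AG → Ashford Media Ltd → Pinebrook Services GmbH (R3): 26% × 85% × 46% × 53% = 5.38798% of Brightpath Group plc.
Aggregating (R2): 4.2813% + 5.38798% = 9.66928%.
9.66928% falls short of the 20% threshold by 10.33072 percentage points.

10.33072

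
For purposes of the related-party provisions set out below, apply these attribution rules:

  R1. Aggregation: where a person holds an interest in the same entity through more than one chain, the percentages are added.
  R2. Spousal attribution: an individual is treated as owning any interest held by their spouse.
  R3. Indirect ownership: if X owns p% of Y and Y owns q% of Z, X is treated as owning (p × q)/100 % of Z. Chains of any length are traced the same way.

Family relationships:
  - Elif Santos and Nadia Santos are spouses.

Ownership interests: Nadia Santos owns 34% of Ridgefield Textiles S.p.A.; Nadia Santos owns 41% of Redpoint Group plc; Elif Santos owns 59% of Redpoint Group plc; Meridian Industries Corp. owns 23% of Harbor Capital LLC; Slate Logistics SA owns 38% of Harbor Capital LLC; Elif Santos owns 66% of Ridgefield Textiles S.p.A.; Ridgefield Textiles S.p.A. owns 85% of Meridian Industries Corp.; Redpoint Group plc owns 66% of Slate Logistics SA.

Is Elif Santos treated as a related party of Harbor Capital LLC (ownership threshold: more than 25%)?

Yes

By spousal attribution (R2), Elif Santos is treated as also owning Nadia Santos's interest in Ridgefield Textiles S.p.A, giving 66% + 34% = 100%.
By spousal attribution (R2), Elif Santos is treated as also owning Nadia Santos's interest in Redpoint Group plc, giving 59% + 41% = 100%.
Chain via Ridgefield Textiles S.p.A. → Meridian Industries Corp. (R3): 100% × 85% × 23% = 19.55% of Harbor Capital LLC.
Chain via Redpoint Group plc → Slate Logistics SA (R3): 100% × 66% × 38% = 25.08% of Harbor Capital LLC.
Aggregating (R1): 19.55% + 25.08% = 44.63%.
44.63% exceeds the 25% threshold, so Elif is a related party to Harbor Capital LLC.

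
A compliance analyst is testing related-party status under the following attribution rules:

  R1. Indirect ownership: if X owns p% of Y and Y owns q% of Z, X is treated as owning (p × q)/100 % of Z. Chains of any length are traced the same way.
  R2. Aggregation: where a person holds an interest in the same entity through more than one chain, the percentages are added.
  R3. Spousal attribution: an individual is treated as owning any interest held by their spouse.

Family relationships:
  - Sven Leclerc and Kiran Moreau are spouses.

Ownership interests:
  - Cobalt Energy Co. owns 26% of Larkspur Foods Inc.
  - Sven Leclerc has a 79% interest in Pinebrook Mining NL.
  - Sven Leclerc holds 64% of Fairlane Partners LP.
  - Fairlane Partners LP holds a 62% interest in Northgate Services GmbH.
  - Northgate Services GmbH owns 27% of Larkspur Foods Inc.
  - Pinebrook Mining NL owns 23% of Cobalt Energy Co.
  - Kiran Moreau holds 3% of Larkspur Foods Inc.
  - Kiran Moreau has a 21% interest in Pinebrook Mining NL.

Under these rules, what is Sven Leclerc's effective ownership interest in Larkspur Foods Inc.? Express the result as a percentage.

19.6936%

By spousal attribution (R3), Sven Leclerc is treated as also owning Kiran Moreau's interest in Pinebrook Mining NL, giving 79% + 21% = 100%.
By spousal attribution (R3), Sven Leclerc is treated as owning Kiran Moreau's 3% interest in Larkspur Foods Inc.
Chain via Pinebrook Mining NL → Cobalt Energy Co. (R1): 100% × 23% × 26% = 5.98% of Larkspur Foods Inc.
Chain via Fairlane Partners LP → Northgate Services GmbH (R1): 64% × 62% × 27% = 10.7136% of Larkspur Foods Inc.
Direct interest in Larkspur Foods Inc: 3%.
Aggregating (R2): 5.98% + 10.7136% + 3% = 19.6936%.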